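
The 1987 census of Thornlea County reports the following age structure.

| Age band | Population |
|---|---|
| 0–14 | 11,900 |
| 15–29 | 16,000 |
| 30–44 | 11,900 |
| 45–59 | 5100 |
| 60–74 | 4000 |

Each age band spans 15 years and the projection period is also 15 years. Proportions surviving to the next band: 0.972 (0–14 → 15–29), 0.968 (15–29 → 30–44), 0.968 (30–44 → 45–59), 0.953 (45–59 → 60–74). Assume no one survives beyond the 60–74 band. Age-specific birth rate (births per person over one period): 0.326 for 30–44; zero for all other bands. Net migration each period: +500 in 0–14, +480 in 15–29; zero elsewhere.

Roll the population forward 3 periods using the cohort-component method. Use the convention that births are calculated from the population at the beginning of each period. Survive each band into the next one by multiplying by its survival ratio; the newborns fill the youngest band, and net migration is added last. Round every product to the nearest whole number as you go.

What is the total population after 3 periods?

(Bands numbered youngest = 1 to oldest = 5.)
Period 1.
Births: 11900 × 0.326 = 3879
Band 2: 11900 × 0.972 = 11567
Band 3: 16000 × 0.968 = 15488
Band 4: 11900 × 0.968 = 11519
Band 5: 5100 × 0.953 = 4860
Net migration: Band 1 + 500 → 4379; Band 2 + 480 → 12047
Population now: 0–14=4379, 15–29=12047, 30–44=15488, 45–59=11519, 60–74=4860
Period 2.
Births: 15488 × 0.326 = 5049
Band 2: 4379 × 0.972 = 4256
Band 3: 12047 × 0.968 = 11661
Band 4: 15488 × 0.968 = 14992
Band 5: 11519 × 0.953 = 10978
Net migration: Band 1 + 500 → 5549; Band 2 + 480 → 4736
Population now: 0–14=5549, 15–29=4736, 30–44=11661, 45–59=14992, 60–74=10978
Period 3.
Births: 11661 × 0.326 = 3801
Band 2: 5549 × 0.972 = 5394
Band 3: 4736 × 0.968 = 4584
Band 4: 11661 × 0.968 = 11288
Band 5: 14992 × 0.953 = 14287
Net migration: Band 1 + 500 → 4301; Band 2 + 480 → 5874
Population now: 0–14=4301, 15–29=5874, 30–44=4584, 45–59=11288, 60–74=14287
Total after period 3: 4301 + 5874 + 4584 + 11288 + 14287 = 40334

40334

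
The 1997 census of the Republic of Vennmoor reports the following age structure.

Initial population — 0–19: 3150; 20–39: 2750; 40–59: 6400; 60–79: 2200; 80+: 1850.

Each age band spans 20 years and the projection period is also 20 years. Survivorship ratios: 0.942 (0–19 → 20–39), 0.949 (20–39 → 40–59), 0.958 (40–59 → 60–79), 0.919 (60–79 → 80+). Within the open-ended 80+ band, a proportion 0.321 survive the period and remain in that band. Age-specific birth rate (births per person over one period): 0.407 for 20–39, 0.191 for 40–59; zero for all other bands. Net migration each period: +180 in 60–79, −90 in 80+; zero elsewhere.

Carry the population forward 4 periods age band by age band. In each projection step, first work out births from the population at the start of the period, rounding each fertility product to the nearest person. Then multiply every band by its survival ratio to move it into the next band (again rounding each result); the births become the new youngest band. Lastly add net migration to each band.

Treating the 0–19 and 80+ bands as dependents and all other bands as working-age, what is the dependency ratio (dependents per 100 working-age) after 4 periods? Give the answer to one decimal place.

99.6

Let band 1 be 0–19 through band 5 = 80+.
— Period 1 —
Births: 2750 × 0.407 = 1119, 6400 × 0.191 = 1222 → total 2341
Band 2: 3150 × 0.942 = 2967
Band 3: 2750 × 0.949 = 2610
Band 4: 6400 × 0.958 = 6131
Band 5: 2200 × 0.919 + 1850 × 0.321 = 2022 + 594 = 2616
Net migration: Band 4 + 180 → 6311; Band 5 − 90 → 2526
Giving 2341 / 2967 / 2610 / 6311 / 2526.
— Period 2 —
Births: 2967 × 0.407 = 1208, 2610 × 0.191 = 499 → total 1707
Band 2: 2341 × 0.942 = 2205
Band 3: 2967 × 0.949 = 2816
Band 4: 2610 × 0.958 = 2500
Band 5: 6311 × 0.919 + 2526 × 0.321 = 5800 + 811 = 6611
Net migration: Band 4 + 180 → 2680; Band 5 − 90 → 6521
Giving 1707 / 2205 / 2816 / 2680 / 6521.
— Period 3 —
Births: 2205 × 0.407 = 897, 2816 × 0.191 = 538 → total 1435
Band 2: 1707 × 0.942 = 1608
Band 3: 2205 × 0.949 = 2093
Band 4: 2816 × 0.958 = 2698
Band 5: 2680 × 0.919 + 6521 × 0.321 = 2463 + 2093 = 4556
Net migration: Band 4 + 180 → 2878; Band 5 − 90 → 4466
Giving 1435 / 1608 / 2093 / 2878 / 4466.
— Period 4 —
Births: 1608 × 0.407 = 654, 2093 × 0.191 = 400 → total 1054
Band 2: 1435 × 0.942 = 1352
Band 3: 1608 × 0.949 = 1526
Band 4: 2093 × 0.958 = 2005
Band 5: 2878 × 0.919 + 4466 × 0.321 = 2645 + 1434 = 4079
Net migration: Band 4 + 180 → 2185; Band 5 − 90 → 3989
Giving 1054 / 1352 / 1526 / 2185 / 3989.
Dependents (band 0–19 + band 80+) = 1054 + 3989 = 5043; working-age = 5063; ratio = 5043/5063 × 100 = 99.6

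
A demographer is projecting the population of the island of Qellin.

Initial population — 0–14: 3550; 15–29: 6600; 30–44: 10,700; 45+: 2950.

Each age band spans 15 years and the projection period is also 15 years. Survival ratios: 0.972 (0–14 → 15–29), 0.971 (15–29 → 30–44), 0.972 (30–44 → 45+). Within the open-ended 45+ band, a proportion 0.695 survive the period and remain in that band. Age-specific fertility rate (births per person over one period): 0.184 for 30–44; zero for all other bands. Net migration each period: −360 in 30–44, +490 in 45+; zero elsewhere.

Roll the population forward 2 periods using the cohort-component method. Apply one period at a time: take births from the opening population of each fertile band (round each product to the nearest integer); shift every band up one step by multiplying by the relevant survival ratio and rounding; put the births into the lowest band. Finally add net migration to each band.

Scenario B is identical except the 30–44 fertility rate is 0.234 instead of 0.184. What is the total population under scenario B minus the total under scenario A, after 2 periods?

822

Period 1:
Births: 10700 × 0.184 = 1969
15–29: 3550 × 0.972 = 3451
30–44: 6600 × 0.971 = 6409
45+: 10700 × 0.972 + 2950 × 0.695 = 10400 + 2050 = 12450
Net migration: 30–44 − 360 → 6049; 45+ + 490 → 12940
→ [1969, 3451, 6049, 12940]
Period 2:
Births: 6049 × 0.184 = 1113
15–29: 1969 × 0.972 = 1914
30–44: 3451 × 0.971 = 3351
45+: 6049 × 0.972 + 12940 × 0.695 = 5880 + 8993 = 14873
Net migration: 30–44 − 360 → 2991; 45+ + 490 → 15363
→ [1113, 1914, 2991, 15363]
Scenario A total after 2 periods: 21381
Scenario B projection —
Period 1:
Births: 10700 × 0.234 = 2504
15–29: 3550 × 0.972 = 3451
30–44: 6600 × 0.971 = 6409
45+: 10700 × 0.972 + 2950 × 0.695 = 10400 + 2050 = 12450
Net migration: 30–44 − 360 → 6049; 45+ + 490 → 12940
→ [2504, 3451, 6049, 12940]
Period 2:
Births: 6049 × 0.234 = 1415
15–29: 2504 × 0.972 = 2434
30–44: 3451 × 0.971 = 3351
45+: 6049 × 0.972 + 12940 × 0.695 = 5880 + 8993 = 14873
Net migration: 30–44 − 360 → 2991; 45+ + 490 → 15363
→ [1415, 2434, 2991, 15363]
Scenario B total after 2 periods: 22203
Difference B − A = 22203 − 21381 = 822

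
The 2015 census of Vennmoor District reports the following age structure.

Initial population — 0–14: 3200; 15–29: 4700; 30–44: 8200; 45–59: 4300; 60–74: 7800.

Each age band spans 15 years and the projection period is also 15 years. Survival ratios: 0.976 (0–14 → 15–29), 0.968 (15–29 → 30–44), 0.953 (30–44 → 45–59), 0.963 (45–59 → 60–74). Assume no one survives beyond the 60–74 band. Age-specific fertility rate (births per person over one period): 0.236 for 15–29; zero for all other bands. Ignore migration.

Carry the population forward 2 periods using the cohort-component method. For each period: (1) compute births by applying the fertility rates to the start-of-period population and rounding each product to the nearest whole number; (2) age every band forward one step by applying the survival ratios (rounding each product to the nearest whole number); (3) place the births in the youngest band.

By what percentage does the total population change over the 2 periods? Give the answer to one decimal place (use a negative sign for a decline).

Numbering the bands 1..5 from youngest to oldest:
Period 1:
Births: 4700 * 0.236 = 1109
Band 2: 3200 * 0.976 = 3123
Band 3: 4700 * 0.968 = 4550
Band 4: 8200 * 0.953 = 7815
Band 5: 4300 * 0.963 = 4141
Giving 1109 / 3123 / 4550 / 7815 / 4141.
Period 2:
Births: 3123 * 0.236 = 737
Band 2: 1109 * 0.976 = 1082
Band 3: 3123 * 0.968 = 3023
Band 4: 4550 * 0.953 = 4336
Band 5: 7815 * 0.963 = 7526
Giving 737 / 1082 / 3023 / 4336 / 7526.
Total: 28200 → 16704; change = -11496; percentage change = -40.8%

-40.8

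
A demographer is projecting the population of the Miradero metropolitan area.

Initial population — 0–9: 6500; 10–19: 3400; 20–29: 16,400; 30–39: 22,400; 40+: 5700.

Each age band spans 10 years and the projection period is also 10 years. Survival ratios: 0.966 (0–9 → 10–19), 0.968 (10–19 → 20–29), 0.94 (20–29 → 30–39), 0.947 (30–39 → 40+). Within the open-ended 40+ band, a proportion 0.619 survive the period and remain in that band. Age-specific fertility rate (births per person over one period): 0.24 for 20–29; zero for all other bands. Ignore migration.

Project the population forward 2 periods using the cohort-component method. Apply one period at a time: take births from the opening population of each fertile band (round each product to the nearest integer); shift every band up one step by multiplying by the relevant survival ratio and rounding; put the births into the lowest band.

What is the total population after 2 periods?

43678

(Groups numbered youngest = 1 to oldest = 5.)
[period 1]
Births: 16400 * 0.24 = 3936
Group 2: 6500 * 0.966 = 6279
Group 3: 3400 * 0.968 = 3291
Group 4: 16400 * 0.94 = 15416
Group 5: 22400 * 0.947 + 5700 * 0.619 = 21213 + 3528 = 24741
End of period: [3936, 6279, 3291, 15416, 24741]
[period 2]
Births: 3291 * 0.24 = 790
Group 2: 3936 * 0.966 = 3802
Group 3: 6279 * 0.968 = 6078
Group 4: 3291 * 0.94 = 3094
Group 5: 15416 * 0.947 + 24741 * 0.619 = 14599 + 15315 = 29914
End of period: [790, 3802, 6078, 3094, 29914]
Total after period 2: 790 + 3802 + 6078 + 3094 + 29914 = 43678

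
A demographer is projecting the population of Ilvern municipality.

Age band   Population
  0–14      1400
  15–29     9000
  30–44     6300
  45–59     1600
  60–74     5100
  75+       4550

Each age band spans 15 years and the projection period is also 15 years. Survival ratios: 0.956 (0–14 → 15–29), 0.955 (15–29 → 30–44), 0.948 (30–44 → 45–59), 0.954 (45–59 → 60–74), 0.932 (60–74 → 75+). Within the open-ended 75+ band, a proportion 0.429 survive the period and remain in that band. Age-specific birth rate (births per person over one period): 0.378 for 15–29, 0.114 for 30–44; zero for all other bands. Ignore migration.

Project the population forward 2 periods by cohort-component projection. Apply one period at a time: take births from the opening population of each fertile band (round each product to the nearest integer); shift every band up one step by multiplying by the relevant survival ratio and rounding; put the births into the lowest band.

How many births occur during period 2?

After projecting period 1:
Births: 9000 × 0.378 = 3402 ; 6300 × 0.114 = 718 — total 4120
15–29: 1400 × 0.956 = 1338
30–44: 9000 × 0.955 = 8595
45–59: 6300 × 0.948 = 5972
60–74: 1600 × 0.954 = 1526
75+: 5100 × 0.932 + 4550 × 0.429 = 4753 + 1952 = 6705
→ [4120, 1338, 8595, 5972, 1526, 6705]
After projecting period 2:
Births: 1338 × 0.378 = 506 ; 8595 × 0.114 = 980 — total 1486
15–29: 4120 × 0.956 = 3939
30–44: 1338 × 0.955 = 1278
45–59: 8595 × 0.948 = 8148
60–74: 5972 × 0.954 = 5697
75+: 1526 × 0.932 + 6705 × 0.429 = 1422 + 2876 = 4298
→ [1486, 3939, 1278, 8148, 5697, 4298]

1486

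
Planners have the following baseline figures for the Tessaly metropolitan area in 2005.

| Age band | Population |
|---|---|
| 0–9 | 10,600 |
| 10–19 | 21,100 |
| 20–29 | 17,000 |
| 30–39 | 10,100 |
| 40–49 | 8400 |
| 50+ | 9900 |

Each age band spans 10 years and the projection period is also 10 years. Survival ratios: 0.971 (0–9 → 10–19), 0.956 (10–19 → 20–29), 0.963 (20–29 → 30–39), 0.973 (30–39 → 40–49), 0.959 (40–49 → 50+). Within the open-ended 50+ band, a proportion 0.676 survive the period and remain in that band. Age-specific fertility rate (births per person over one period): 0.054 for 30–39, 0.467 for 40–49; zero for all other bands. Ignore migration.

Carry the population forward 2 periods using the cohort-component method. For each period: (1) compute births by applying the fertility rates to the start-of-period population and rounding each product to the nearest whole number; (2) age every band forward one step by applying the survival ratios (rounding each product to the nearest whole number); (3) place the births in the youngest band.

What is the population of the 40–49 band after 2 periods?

15929

Numbering the bands 1..6 from youngest to oldest:
— Period 1 —
Births: 10100 * 0.054 = 545 ; 8400 * 0.467 = 3923 → total 4468
Band 2: 10600 * 0.971 = 10293
Band 3: 21100 * 0.956 = 20172
Band 4: 17000 * 0.963 = 16371
Band 5: 10100 * 0.973 = 9827
Band 6: 8400 * 0.959 + 9900 * 0.676 = 8056 + 6692 = 14748
→ [4468, 10293, 20172, 16371, 9827, 14748]
— Period 2 —
Births: 16371 * 0.054 = 884 ; 9827 * 0.467 = 4589 → total 5473
Band 2: 4468 * 0.971 = 4338
Band 3: 10293 * 0.956 = 9840
Band 4: 20172 * 0.963 = 19426
Band 5: 16371 * 0.973 = 15929
Band 6: 9827 * 0.959 + 14748 * 0.676 = 9424 + 9970 = 19394
→ [5473, 4338, 9840, 19426, 15929, 19394]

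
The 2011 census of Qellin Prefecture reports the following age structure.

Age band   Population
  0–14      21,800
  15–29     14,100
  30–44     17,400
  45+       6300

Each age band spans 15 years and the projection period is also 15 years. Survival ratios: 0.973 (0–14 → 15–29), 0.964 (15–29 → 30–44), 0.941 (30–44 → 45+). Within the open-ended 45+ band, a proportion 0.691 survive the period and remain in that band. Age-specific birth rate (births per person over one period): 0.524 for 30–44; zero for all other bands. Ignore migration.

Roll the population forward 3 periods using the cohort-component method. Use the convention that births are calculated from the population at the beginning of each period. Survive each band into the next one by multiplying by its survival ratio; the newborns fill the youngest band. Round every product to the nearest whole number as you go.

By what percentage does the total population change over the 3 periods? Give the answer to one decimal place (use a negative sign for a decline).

7.7

After projecting period 1:
Births: 17400 × 0.524 = 9118
15–29: 21800 × 0.973 = 21211
30–44: 14100 × 0.964 = 13592
45+: 17400 × 0.941 + 6300 × 0.691 = 16373 + 4353 = 20726
Population now: 0–14=9118, 15–29=21211, 30–44=13592, 45+=20726
After projecting period 2:
Births: 13592 × 0.524 = 7122
15–29: 9118 × 0.973 = 8872
30–44: 21211 × 0.964 = 20447
45+: 13592 × 0.941 + 20726 × 0.691 = 12790 + 14322 = 27112
Population now: 0–14=7122, 15–29=8872, 30–44=20447, 45+=27112
After projecting period 3:
Births: 20447 × 0.524 = 10714
15–29: 7122 × 0.973 = 6930
30–44: 8872 × 0.964 = 8553
45+: 20447 × 0.941 + 27112 × 0.691 = 19241 + 18734 = 37975
Population now: 0–14=10714, 15–29=6930, 30–44=8553, 45+=37975
Total: 59600 → 64172; change = 4572; percentage change = 7.7%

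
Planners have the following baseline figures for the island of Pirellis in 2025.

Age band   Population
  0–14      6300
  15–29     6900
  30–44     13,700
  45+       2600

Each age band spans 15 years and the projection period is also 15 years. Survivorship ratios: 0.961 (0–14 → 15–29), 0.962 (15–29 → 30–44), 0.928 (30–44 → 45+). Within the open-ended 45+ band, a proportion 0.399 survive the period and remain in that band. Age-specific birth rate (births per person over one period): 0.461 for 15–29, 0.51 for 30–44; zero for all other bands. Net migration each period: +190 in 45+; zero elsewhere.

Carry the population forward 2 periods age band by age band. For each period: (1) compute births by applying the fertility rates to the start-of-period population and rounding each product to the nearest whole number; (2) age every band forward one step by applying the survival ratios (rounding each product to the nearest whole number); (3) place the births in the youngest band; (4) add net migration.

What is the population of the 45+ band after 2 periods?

Call the bands 1 to 4, youngest first.
After projecting period 1:
Births: 6900 × 0.461 = 3181, 13700 × 0.51 = 6987 → total 10168
Band 2: 6300 × 0.961 = 6054
Band 3: 6900 × 0.962 = 6638
Band 4: 13700 × 0.928 + 2600 × 0.399 = 12714 + 1037 = 13751
Net migration: Band 4 + 190 → 13941
Population now: 0–14=10168, 15–29=6054, 30–44=6638, 45+=13941
After projecting period 2:
Births: 6054 × 0.461 = 2791, 6638 × 0.51 = 3385 → total 6176
Band 2: 10168 × 0.961 = 9771
Band 3: 6054 × 0.962 = 5824
Band 4: 6638 × 0.928 + 13941 × 0.399 = 6160 + 5562 = 11722
Net migration: Band 4 + 190 → 11912
Population now: 0–14=6176, 15–29=9771, 30–44=5824, 45+=11912

11912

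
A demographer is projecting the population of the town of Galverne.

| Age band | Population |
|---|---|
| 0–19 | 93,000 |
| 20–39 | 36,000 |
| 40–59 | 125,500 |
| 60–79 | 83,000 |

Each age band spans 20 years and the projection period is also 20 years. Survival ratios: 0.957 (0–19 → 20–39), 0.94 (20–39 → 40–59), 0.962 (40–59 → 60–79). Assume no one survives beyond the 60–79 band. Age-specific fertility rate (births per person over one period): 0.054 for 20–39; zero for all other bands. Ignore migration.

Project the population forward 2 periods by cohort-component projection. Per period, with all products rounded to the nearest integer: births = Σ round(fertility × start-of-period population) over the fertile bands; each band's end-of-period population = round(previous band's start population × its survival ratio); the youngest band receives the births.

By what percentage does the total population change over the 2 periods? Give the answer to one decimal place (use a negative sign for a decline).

Let band 1 be 0–19 through band 4 = 60–79.
Period 1:
Births: 36000 × 0.054 = 1944
Band 2: 93000 × 0.957 = 89001
Band 3: 36000 × 0.94 = 33840
Band 4: 125500 × 0.962 = 120731
Giving 1944 / 89001 / 33840 / 120731.
Period 2:
Births: 89001 × 0.054 = 4806
Band 2: 1944 × 0.957 = 1860
Band 3: 89001 × 0.94 = 83661
Band 4: 33840 × 0.962 = 32554
Giving 4806 / 1860 / 83661 / 32554.
Total: 337500 → 122881; change = -214619; percentage change = -63.6%

-63.6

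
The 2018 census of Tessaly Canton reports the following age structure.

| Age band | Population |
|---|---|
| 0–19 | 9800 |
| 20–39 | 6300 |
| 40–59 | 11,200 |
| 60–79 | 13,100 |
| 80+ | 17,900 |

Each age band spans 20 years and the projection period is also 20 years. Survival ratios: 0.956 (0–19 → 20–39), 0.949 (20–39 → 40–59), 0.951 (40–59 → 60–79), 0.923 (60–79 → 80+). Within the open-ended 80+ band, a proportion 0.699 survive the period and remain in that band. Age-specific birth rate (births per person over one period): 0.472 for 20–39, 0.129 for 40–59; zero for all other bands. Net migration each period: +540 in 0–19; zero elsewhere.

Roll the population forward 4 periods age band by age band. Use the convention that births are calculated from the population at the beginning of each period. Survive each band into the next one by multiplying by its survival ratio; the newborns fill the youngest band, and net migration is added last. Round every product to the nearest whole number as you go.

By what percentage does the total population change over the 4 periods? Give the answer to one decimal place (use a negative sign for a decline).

-28.6

Period 1.
Births: 6300 × 0.472 = 2974, 11200 × 0.129 = 1445 → total 4419
20–39: 9800 × 0.956 = 9369
40–59: 6300 × 0.949 = 5979
60–79: 11200 × 0.951 = 10651
80+: 13100 × 0.923 + 17900 × 0.699 = 12091 + 12512 = 24603
Net migration: 0–19 + 540 → 4959
Giving 4959 / 9369 / 5979 / 10651 / 24603.
Period 2.
Births: 9369 × 0.472 = 4422, 5979 × 0.129 = 771 → total 5193
20–39: 4959 × 0.956 = 4741
40–59: 9369 × 0.949 = 8891
60–79: 5979 × 0.951 = 5686
80+: 10651 × 0.923 + 24603 × 0.699 = 9831 + 17197 = 27028
Net migration: 0–19 + 540 → 5733
Giving 5733 / 4741 / 8891 / 5686 / 27028.
Period 3.
Births: 4741 × 0.472 = 2238, 8891 × 0.129 = 1147 → total 3385
20–39: 5733 × 0.956 = 5481
40–59: 4741 × 0.949 = 4499
60–79: 8891 × 0.951 = 8455
80+: 5686 × 0.923 + 27028 × 0.699 = 5248 + 18893 = 24141
Net migration: 0–19 + 540 → 3925
Giving 3925 / 5481 / 4499 / 8455 / 24141.
Period 4.
Births: 5481 × 0.472 = 2587, 4499 × 0.129 = 580 → total 3167
20–39: 3925 × 0.956 = 3752
40–59: 5481 × 0.949 = 5201
60–79: 4499 × 0.951 = 4279
80+: 8455 × 0.923 + 24141 × 0.699 = 7804 + 16875 = 24679
Net migration: 0–19 + 540 → 3707
Giving 3707 / 3752 / 5201 / 4279 / 24679.
Total: 58300 → 41618; change = -16682; percentage change = -28.6%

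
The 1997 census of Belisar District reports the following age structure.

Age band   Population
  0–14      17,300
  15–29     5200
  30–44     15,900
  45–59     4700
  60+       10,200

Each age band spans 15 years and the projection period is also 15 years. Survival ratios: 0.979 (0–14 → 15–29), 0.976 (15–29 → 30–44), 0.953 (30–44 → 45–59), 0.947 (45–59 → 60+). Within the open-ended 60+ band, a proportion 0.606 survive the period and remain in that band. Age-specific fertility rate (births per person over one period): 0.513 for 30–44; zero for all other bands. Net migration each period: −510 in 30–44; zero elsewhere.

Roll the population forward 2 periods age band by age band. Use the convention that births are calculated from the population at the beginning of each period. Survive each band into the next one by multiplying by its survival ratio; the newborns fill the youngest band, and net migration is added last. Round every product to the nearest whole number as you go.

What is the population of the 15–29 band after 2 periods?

7986

Period 1:
Births: 15900 × 0.513 = 8157
15–29: 17300 × 0.979 = 16937
30–44: 5200 × 0.976 = 5075
45–59: 15900 × 0.953 = 15153
60+: 4700 × 0.947 + 10200 × 0.606 = 4451 + 6181 = 10632
Net migration: 30–44 − 510 → 4565
End of period: [8157, 16937, 4565, 15153, 10632]
Period 2:
Births: 4565 × 0.513 = 2342
15–29: 8157 × 0.979 = 7986
30–44: 16937 × 0.976 = 16531
45–59: 4565 × 0.953 = 4350
60+: 15153 × 0.947 + 10632 × 0.606 = 14350 + 6443 = 20793
Net migration: 30–44 − 510 → 16021
End of period: [2342, 7986, 16021, 4350, 20793]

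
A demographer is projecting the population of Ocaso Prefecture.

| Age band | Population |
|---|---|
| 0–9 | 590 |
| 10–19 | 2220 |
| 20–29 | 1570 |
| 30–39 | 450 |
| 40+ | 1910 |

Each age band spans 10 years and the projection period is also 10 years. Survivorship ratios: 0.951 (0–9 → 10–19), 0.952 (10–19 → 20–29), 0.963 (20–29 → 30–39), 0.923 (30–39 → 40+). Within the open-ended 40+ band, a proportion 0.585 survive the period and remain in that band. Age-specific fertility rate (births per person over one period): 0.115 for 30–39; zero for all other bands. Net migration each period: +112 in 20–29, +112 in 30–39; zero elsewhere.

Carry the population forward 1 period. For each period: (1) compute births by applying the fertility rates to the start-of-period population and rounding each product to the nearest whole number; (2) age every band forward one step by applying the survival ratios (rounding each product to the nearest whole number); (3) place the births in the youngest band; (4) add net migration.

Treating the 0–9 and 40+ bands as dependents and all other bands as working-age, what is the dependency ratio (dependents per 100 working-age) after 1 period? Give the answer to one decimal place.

35.9

Call the bands 1 to 5, youngest first.
Period 1:
Births: 450 * 0.115 = 52
Band 2: 590 * 0.951 = 561
Band 3: 2220 * 0.952 = 2113
Band 4: 1570 * 0.963 = 1512
Band 5: 450 * 0.923 + 1910 * 0.585 = 415 + 1117 = 1532
Net migration: Band 3 + 112 → 2225; Band 4 + 112 → 1624
→ [52, 561, 2225, 1624, 1532]
Dependents (band 0–9 + band 40+) = 52 + 1532 = 1584; working-age = 4410; ratio = 1584/4410 × 100 = 35.9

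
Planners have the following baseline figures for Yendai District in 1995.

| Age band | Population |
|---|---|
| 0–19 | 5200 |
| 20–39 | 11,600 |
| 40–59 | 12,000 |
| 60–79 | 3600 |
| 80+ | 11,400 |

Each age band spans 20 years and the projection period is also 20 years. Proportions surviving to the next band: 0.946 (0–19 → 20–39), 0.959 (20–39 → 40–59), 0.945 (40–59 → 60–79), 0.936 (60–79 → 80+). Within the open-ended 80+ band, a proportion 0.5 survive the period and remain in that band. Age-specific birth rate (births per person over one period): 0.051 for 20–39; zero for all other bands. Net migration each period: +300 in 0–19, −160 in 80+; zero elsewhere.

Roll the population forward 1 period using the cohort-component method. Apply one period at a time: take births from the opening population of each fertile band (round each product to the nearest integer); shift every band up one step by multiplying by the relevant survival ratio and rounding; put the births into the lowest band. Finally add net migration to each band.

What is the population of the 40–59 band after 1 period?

[period 1]
Births: 11600 × 0.051 = 592
20–39: 5200 × 0.946 = 4919
40–59: 11600 × 0.959 = 11124
60–79: 12000 × 0.945 = 11340
80+: 3600 × 0.936 + 11400 × 0.5 = 3370 + 5700 = 9070
Net migration: 0–19 + 300 → 892; 80+ − 160 → 8910
End of period: [892, 4919, 11124, 11340, 8910]

11124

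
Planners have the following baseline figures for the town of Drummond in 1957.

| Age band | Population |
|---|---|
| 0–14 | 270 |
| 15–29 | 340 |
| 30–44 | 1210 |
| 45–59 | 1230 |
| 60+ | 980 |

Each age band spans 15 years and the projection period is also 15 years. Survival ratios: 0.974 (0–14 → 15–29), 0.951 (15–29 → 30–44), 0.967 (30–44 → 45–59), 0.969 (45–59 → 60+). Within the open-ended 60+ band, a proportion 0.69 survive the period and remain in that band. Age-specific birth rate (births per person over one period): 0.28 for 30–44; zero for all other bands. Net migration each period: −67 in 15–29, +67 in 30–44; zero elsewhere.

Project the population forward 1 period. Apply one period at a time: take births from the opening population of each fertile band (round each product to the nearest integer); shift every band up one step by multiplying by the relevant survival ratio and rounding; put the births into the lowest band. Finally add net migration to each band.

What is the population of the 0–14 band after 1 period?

After projecting period 1:
Births: 1210 × 0.28 = 339
15–29: 270 × 0.974 = 263
30–44: 340 × 0.951 = 323
45–59: 1210 × 0.967 = 1170
60+: 1230 × 0.969 + 980 × 0.69 = 1192 + 676 = 1868
Net migration: 15–29 − 67 → 196; 30–44 + 67 → 390
Population now: 0–14=339, 15–29=196, 30–44=390, 45–59=1170, 60+=1868

339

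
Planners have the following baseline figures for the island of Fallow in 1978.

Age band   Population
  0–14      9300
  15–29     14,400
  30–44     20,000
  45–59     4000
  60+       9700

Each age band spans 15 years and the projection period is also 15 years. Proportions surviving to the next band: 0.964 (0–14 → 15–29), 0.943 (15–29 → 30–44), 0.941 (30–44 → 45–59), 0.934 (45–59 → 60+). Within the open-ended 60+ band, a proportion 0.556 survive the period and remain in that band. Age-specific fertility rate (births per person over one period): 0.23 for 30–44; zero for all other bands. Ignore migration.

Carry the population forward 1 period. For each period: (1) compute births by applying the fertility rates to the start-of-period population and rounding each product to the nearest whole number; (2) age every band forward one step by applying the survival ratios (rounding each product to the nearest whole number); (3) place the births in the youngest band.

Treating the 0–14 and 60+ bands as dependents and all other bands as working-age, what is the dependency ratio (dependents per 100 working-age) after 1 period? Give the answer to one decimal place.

Numbering the groups 1..5 from youngest to oldest:
— Period 1 —
Births: 20000 × 0.23 = 4600
Group 2: 9300 × 0.964 = 8965
Group 3: 14400 × 0.943 = 13579
Group 4: 20000 × 0.941 = 18820
Group 5: 4000 × 0.934 + 9700 × 0.556 = 3736 + 5393 = 9129
Population now: 0–14=4600, 15–29=8965, 30–44=13579, 45–59=18820, 60+=9129
Dependents (band 0–14 + band 60+) = 4600 + 9129 = 13729; working-age = 41364; ratio = 13729/41364 × 100 = 33.2

33.2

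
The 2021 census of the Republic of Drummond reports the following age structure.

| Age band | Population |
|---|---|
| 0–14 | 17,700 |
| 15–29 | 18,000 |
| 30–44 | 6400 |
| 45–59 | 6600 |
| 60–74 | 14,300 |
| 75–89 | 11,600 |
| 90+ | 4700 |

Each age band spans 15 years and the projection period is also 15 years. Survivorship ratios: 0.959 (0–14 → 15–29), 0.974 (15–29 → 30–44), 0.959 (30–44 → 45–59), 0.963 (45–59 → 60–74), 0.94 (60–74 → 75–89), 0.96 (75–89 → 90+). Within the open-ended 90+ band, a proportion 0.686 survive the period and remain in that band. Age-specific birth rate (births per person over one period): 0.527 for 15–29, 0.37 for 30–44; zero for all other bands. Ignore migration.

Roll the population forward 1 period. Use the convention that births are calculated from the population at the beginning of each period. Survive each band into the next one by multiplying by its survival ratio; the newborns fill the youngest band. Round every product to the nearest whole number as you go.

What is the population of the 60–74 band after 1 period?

6356

[period 1]
Births: 18000 * 0.527 = 9486, 6400 * 0.37 = 2368 → 11854
15–29: 17700 * 0.959 = 16974
30–44: 18000 * 0.974 = 17532
45–59: 6400 * 0.959 = 6138
60–74: 6600 * 0.963 = 6356
75–89: 14300 * 0.94 = 13442
90+: 11600 * 0.96 + 4700 * 0.686 = 11136 + 3224 = 14360
End of period: [11854, 16974, 17532, 6138, 6356, 13442, 14360]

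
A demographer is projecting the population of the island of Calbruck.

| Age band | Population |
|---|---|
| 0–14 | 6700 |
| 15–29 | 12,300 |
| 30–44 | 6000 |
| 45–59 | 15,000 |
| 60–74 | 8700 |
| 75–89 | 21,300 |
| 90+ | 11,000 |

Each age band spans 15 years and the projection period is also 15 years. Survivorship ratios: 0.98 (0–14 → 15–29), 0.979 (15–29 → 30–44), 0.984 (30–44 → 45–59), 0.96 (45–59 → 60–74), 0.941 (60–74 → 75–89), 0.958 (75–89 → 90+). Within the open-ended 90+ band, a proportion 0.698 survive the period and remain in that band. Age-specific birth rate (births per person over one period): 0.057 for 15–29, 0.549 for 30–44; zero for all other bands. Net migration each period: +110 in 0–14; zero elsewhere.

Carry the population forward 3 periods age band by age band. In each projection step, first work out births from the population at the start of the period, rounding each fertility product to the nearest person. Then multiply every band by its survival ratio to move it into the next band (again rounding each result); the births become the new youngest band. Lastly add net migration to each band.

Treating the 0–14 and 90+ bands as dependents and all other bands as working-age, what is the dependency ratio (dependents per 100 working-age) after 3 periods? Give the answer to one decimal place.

After projecting period 1:
Births: 12300 × 0.057 = 701 ; 6000 × 0.549 = 3294 — total 3995
15–29: 6700 × 0.98 = 6566
30–44: 12300 × 0.979 = 12042
45–59: 6000 × 0.984 = 5904
60–74: 15000 × 0.96 = 14400
75–89: 8700 × 0.941 = 8187
90+: 21300 × 0.958 + 11000 × 0.698 = 20405 + 7678 = 28083
Net migration: 0–14 + 110 → 4105
→ [4105, 6566, 12042, 5904, 14400, 8187, 28083]
After projecting period 2:
Births: 6566 × 0.057 = 374 ; 12042 × 0.549 = 6611 — total 6985
15–29: 4105 × 0.98 = 4023
30–44: 6566 × 0.979 = 6428
45–59: 12042 × 0.984 = 11849
60–74: 5904 × 0.96 = 5668
75–89: 14400 × 0.941 = 13550
90+: 8187 × 0.958 + 28083 × 0.698 = 7843 + 19602 = 27445
Net migration: 0–14 + 110 → 7095
→ [7095, 4023, 6428, 11849, 5668, 13550, 27445]
After projecting period 3:
Births: 4023 × 0.057 = 229 ; 6428 × 0.549 = 3529 — total 3758
15–29: 7095 × 0.98 = 6953
30–44: 4023 × 0.979 = 3939
45–59: 6428 × 0.984 = 6325
60–74: 11849 × 0.96 = 11375
75–89: 5668 × 0.941 = 5334
90+: 13550 × 0.958 + 27445 × 0.698 = 12981 + 19157 = 32138
Net migration: 0–14 + 110 → 3868
→ [3868, 6953, 3939, 6325, 11375, 5334, 32138]
Dependents (band 0–14 + band 90+) = 3868 + 32138 = 36006; working-age = 33926; ratio = 36006/33926 × 100 = 106.1

106.1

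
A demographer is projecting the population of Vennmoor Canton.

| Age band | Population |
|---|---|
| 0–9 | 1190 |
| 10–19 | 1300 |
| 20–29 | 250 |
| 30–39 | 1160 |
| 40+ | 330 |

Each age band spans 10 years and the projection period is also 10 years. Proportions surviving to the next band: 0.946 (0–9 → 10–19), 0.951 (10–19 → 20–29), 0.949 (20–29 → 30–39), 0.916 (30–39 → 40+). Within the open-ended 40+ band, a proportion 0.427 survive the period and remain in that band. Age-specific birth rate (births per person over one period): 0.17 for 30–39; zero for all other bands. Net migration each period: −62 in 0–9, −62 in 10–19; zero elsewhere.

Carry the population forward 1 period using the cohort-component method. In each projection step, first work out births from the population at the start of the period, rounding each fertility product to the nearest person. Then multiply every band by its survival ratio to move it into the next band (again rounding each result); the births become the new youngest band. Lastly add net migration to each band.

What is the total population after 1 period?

Period 1:
Births: 1160 × 0.17 = 197
10–19: 1190 × 0.946 = 1126
20–29: 1300 × 0.951 = 1236
30–39: 250 × 0.949 = 237
40+: 1160 × 0.916 + 330 × 0.427 = 1063 + 141 = 1204
Net migration: 0–9 − 62 → 135; 10–19 − 62 → 1064
Giving 135 / 1064 / 1236 / 237 / 1204.
Total after period 1: 135 + 1064 + 1236 + 237 + 1204 = 3876

3876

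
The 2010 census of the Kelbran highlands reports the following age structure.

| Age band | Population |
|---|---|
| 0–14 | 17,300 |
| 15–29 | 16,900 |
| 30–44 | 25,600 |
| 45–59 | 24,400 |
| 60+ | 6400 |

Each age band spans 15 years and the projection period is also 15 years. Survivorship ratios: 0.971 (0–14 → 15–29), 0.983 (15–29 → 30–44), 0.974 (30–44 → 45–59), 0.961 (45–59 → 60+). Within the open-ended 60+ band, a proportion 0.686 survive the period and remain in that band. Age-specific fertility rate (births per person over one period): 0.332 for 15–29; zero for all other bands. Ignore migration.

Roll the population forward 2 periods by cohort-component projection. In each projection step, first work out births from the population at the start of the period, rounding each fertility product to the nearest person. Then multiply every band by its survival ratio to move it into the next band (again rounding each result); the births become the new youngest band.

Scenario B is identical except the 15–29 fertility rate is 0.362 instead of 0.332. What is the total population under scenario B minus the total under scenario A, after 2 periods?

997

Call the bands 1 to 5, youngest first.
[period 1]
Births: 16900 * 0.332 = 5611
Band 2: 17300 * 0.971 = 16798
Band 3: 16900 * 0.983 = 16613
Band 4: 25600 * 0.974 = 24934
Band 5: 24400 * 0.961 + 6400 * 0.686 = 23448 + 4390 = 27838
→ [5611, 16798, 16613, 24934, 27838]
[period 2]
Births: 16798 * 0.332 = 5577
Band 2: 5611 * 0.971 = 5448
Band 3: 16798 * 0.983 = 16512
Band 4: 16613 * 0.974 = 16181
Band 5: 24934 * 0.961 + 27838 * 0.686 = 23962 + 19097 = 43059
→ [5577, 5448, 16512, 16181, 43059]
Scenario A total after 2 periods: 86777
Scenario B projection —
[period 1]
Births: 16900 * 0.362 = 6118
Band 2: 17300 * 0.971 = 16798
Band 3: 16900 * 0.983 = 16613
Band 4: 25600 * 0.974 = 24934
Band 5: 24400 * 0.961 + 6400 * 0.686 = 23448 + 4390 = 27838
→ [6118, 16798, 16613, 24934, 27838]
[period 2]
Births: 16798 * 0.362 = 6081
Band 2: 6118 * 0.971 = 5941
Band 3: 16798 * 0.983 = 16512
Band 4: 16613 * 0.974 = 16181
Band 5: 24934 * 0.961 + 27838 * 0.686 = 23962 + 19097 = 43059
→ [6081, 5941, 16512, 16181, 43059]
Scenario B total after 2 periods: 87774
Difference B − A = 87774 − 86777 = 997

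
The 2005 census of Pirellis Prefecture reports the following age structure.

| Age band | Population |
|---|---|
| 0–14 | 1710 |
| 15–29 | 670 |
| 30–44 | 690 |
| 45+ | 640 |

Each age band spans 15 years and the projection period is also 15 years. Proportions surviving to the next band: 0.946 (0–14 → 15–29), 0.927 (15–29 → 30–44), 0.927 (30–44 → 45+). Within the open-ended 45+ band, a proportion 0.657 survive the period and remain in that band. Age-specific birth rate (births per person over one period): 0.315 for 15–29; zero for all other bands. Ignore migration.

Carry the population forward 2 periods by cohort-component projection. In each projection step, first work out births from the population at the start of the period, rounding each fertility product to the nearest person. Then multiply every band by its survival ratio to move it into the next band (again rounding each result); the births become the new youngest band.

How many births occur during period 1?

(Bands numbered youngest = 1 to oldest = 4.)
Period 1.
Births: 670 × 0.315 = 211
Band 2: 1710 × 0.946 = 1618
Band 3: 670 × 0.927 = 621
Band 4: 690 × 0.927 + 640 × 0.657 = 640 + 420 = 1060
Population now: 0–14=211, 15–29=1618, 30–44=621, 45+=1060

211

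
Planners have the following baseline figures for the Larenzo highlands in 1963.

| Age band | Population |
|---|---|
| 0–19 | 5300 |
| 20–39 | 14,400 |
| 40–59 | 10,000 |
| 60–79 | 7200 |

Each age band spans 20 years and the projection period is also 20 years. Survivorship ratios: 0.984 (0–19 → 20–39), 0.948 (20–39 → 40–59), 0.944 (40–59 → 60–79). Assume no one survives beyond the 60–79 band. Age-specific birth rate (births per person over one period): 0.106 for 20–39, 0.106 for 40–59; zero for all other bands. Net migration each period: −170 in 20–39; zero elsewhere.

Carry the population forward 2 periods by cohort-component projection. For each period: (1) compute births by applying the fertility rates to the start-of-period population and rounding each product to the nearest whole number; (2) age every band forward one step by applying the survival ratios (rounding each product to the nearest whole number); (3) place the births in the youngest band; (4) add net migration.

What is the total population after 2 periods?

22027

Period 1:
Births: 14400 × 0.106 = 1526 ; 10000 × 0.106 = 1060 ⇒ total 2586
20–39: 5300 × 0.984 = 5215
40–59: 14400 × 0.948 = 13651
60–79: 10000 × 0.944 = 9440
Net migration: 20–39 − 170 → 5045
→ [2586, 5045, 13651, 9440]
Period 2:
Births: 5045 × 0.106 = 535 ; 13651 × 0.106 = 1447 ⇒ total 1982
20–39: 2586 × 0.984 = 2545
40–59: 5045 × 0.948 = 4783
60–79: 13651 × 0.944 = 12887
Net migration: 20–39 − 170 → 2375
→ [1982, 2375, 4783, 12887]
Total after period 2: 1982 + 2375 + 4783 + 12887 = 22027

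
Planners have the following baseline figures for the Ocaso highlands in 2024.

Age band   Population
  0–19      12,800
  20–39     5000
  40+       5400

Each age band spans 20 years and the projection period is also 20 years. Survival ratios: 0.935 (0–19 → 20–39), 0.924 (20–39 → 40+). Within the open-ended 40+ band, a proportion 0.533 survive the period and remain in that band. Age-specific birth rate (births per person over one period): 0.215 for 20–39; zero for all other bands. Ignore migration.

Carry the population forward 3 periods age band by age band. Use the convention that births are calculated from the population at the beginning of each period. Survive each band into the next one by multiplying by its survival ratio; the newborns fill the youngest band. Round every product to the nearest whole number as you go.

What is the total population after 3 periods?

After projecting period 1:
Births: 5000 * 0.215 = 1075
20–39: 12800 * 0.935 = 11968
40+: 5000 * 0.924 + 5400 * 0.533 = 4620 + 2878 = 7498
End of period: [1075, 11968, 7498]
After projecting period 2:
Births: 11968 * 0.215 = 2573
20–39: 1075 * 0.935 = 1005
40+: 11968 * 0.924 + 7498 * 0.533 = 11058 + 3996 = 15054
End of period: [2573, 1005, 15054]
After projecting period 3:
Births: 1005 * 0.215 = 216
20–39: 2573 * 0.935 = 2406
40+: 1005 * 0.924 + 15054 * 0.533 = 929 + 8024 = 8953
End of period: [216, 2406, 8953]
Total after period 3: 216 + 2406 + 8953 = 11575

11575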